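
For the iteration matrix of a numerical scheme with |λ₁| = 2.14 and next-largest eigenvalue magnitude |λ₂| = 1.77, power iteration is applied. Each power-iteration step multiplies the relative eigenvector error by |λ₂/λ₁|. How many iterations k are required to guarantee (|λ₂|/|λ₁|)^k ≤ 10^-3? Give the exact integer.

|λ₂/λ₁| = 1.77/2.14 = 0.82710
Need k ≥ ln(10^-3) / ln(0.82710) = -6.9078 / -0.1898 ≈ 36.390
Smallest integer k satisfying the bound: 37

37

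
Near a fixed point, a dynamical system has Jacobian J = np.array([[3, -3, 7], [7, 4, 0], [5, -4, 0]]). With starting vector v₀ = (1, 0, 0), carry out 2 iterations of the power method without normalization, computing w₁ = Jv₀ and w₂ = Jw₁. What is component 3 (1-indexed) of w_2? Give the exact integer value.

-13

w1 = Jv₀ = (3·1 + (-3)·0 + 7·0; 7·1 + 4·0 + 0·0; 5·1 + (-4)·0 + 0·0) = (3, 7, 5)
w2 = Jw1 = (3·3 + (-3)·7 + 7·5; 7·3 + 4·7 + 0·5; 5·3 + (-4)·7 + 0·5) = (23, 49, -13)
The requested component of w2 is -13.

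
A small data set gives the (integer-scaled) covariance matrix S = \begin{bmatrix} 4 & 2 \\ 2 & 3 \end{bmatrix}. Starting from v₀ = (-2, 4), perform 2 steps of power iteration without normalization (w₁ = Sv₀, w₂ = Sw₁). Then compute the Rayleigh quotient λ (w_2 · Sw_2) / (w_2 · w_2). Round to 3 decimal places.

5.154

w1 = Sv₀ = (4·(-2) + 2·4; 2·(-2) + 3·4) = (0, 8)
w2 = Sw1 = (4·0 + 2·8; 2·0 + 3·8) = (16, 24)
Sw2 = (112, 104)
w2·Sw2 = 16·112 + 24·104 = 4288; w2·w2 = 16·16 + 24·24 = 832
λ ≈ 4288/832 = 5.154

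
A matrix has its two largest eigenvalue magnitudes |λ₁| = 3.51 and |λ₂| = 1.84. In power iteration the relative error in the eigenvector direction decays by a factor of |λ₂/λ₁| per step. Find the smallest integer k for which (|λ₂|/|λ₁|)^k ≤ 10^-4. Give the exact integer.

15

|λ₂/λ₁| = 1.84/3.51 = 0.52422
Need k ≥ ln(10^-4) / ln(0.52422) = -9.2103 / -0.6459 ≈ 14.261
Smallest integer k satisfying the bound: 15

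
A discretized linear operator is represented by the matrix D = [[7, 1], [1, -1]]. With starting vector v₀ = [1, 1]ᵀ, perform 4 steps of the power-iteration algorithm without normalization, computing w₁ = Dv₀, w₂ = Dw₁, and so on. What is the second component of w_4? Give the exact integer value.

352

w1 = Dv₀ = (7·1 + 1·1; 1·1 + (-1)·1) = (8, 0)
w2 = Dw1 = (7·8 + 1·0; 1·8 + (-1)·0) = (56, 8)
w3 = Dw2 = (400, 48)
w4 = Dw3 = (2848, 352)
The requested component of w4 is 352.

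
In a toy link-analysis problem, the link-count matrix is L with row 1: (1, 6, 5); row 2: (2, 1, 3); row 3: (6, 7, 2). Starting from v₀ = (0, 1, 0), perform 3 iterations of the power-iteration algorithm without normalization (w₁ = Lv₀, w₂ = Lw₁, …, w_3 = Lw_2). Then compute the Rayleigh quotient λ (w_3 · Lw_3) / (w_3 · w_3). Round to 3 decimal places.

λ ≈ 10.398

w1 = Lv₀ = (6, 1, 7)
w2 = Lw1 = (47, 34, 57)
w3 = Lw2 = (536, 299, 634)
Lw3 = (5500, 3273, 6577)
w3·Lw3 = 536·5500 + 299·3273 + 634·6577 = 8096445; w3·w3 = 536·536 + 299·299 + 634·634 = 778653
λ ≈ 8096445/778653 = 10.398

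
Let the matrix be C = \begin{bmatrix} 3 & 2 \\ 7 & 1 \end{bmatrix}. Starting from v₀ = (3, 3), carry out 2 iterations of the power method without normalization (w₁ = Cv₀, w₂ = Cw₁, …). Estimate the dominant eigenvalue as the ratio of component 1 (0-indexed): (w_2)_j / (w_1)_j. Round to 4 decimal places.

λ ≈ 5.3750

w1 = Cv₀ = (3·3 + 2·3; 7·3 + 1·3) = (15, 24)
w2 = Cw1 = (3·15 + 2·24; 7·15 + 1·24) = (93, 129)
Ratio at component: 129 / 24 = 5.3750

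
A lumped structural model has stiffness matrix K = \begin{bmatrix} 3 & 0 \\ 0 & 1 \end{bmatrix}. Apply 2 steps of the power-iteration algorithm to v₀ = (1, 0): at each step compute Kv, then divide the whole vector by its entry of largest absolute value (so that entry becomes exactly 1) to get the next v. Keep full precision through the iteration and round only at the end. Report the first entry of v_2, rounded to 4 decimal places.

1.0000

Kv0 = (3.00000, 0.00000); divide by 3.00000 → v1 = (1.00000, 0.00000)
Kv1 = (3.00000, 0.00000); divide by 3.00000 → v2 = (1.00000, 0.00000)
Requested entry of v2: 9/9 = 1.0000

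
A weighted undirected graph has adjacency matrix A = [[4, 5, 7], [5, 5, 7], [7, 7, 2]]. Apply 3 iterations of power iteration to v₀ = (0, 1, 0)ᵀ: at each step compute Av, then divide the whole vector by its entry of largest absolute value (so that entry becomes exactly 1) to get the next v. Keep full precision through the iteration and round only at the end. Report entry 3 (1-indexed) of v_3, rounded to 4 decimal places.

0.9781

Av0 = (5.00000, 5.00000, 7.00000); divide by 7.00000 → v1 = (0.71429, 0.71429, 1.00000)
Av1 = (13.42857, 14.14286, 12.00000); divide by 14.14286 → v2 = (0.94949, 1.00000, 0.84848)
Av2 = (14.73737, 15.68687, 15.34343); divide by 15.68687 → v3 = (0.93947, 1.00000, 0.97811)
Requested entry of v3: 1519/1553 = 0.9781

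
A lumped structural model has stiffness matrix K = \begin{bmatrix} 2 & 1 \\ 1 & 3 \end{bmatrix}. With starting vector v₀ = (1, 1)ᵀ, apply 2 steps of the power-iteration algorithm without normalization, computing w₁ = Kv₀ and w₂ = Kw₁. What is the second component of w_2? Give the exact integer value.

15

w1 = Kv₀ = (3, 4)
w2 = Kw1 = (10, 15)
The requested component of w2 is 15.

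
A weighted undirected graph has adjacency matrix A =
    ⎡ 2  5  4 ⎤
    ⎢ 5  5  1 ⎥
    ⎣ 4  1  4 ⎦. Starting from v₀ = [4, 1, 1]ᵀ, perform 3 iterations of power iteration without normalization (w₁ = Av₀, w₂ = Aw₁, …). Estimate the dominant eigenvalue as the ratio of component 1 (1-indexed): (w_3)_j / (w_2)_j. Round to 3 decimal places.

w1 = Av₀ = (2·4 + 5·1 + 4·1; 5·4 + 5·1 + 1·1; 4·4 + 1·1 + 4·1) = (17, 26, 21)
w2 = Aw1 = (2·17 + 5·26 + 4·21; 5·17 + 5·26 + 1·21; 4·17 + 1·26 + 4·21) = (248, 236, 178)
w3 = Aw2 = (2388, 2598, 1940)
Ratio at component: 2388 / 248 = 9.629

λ ≈ 9.629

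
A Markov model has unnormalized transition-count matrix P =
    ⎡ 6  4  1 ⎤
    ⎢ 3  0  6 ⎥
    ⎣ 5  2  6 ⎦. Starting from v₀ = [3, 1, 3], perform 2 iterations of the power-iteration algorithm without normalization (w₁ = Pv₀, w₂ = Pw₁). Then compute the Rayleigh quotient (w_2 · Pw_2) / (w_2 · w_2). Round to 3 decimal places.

11.239

w1 = Pv₀ = (6·3 + 4·1 + 1·3; 3·3 + 0·1 + 6·3; 5·3 + 2·1 + 6·3) = (25, 27, 35)
w2 = Pw1 = (6·25 + 4·27 + 1·35; 3·25 + 0·27 + 6·35; 5·25 + 2·27 + 6·35) = (293, 285, 389)
Pw2 = (3287, 3213, 4369)
w2·Pw2 = 293·3287 + 285·3213 + 389·4369 = 3578337; w2·w2 = 293·293 + 285·285 + 389·389 = 318395
λ ≈ 3578337/318395 = 11.239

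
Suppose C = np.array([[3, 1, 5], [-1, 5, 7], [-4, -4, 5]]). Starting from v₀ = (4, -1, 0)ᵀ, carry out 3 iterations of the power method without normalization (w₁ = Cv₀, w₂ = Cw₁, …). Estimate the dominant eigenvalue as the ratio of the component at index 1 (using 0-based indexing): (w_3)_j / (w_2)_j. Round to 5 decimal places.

w1 = Cv₀ = (11, -9, -12)
w2 = Cw1 = (-36, -140, -68)
w3 = Cw2 = (-588, -1140, 364)
Ratio at component: -1140 / -140 = 8.14286

8.14286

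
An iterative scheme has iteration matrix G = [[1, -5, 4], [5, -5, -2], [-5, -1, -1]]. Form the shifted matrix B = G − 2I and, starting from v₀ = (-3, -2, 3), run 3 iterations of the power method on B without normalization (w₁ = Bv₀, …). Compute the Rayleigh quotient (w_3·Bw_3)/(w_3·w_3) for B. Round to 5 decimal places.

B = G − 2I has rows (-1, -5, 4); (5, -7, -2); (-5, -1, -3)
w1 = Bv₀ = (25, -7, 8)
w2 = Bw1 = (42, 158, -142)
w3 = Bw2 = (-1400, -612, 58)
Bw3 = (4692, -2832, 7438)
w3·Bw3 = -4404212; w3·w3 = 2337908; μ ≈ -4404212/2337908 = -1.88383

μ ≈ -1.88383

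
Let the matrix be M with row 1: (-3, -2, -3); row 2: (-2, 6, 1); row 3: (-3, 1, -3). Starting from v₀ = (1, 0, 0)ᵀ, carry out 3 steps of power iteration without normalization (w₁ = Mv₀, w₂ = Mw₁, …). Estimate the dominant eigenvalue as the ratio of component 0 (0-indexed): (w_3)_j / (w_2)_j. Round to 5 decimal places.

w1 = Mv₀ = ((-3)·1 + (-2)·0 + (-3)·0; (-2)·1 + 6·0 + 1·0; (-3)·1 + 1·0 + (-3)·0) = (-3, -2, -3)
w2 = Mw1 = ((-3)·(-3) + (-2)·(-2) + (-3)·(-3); (-2)·(-3) + 6·(-2) + 1·(-3); (-3)·(-3) + 1·(-2) + (-3)·(-3)) = (22, -9, 16)
w3 = Mw2 = (-96, -82, -123)
Ratio at component: -96 / 22 = -4.36364

-4.36364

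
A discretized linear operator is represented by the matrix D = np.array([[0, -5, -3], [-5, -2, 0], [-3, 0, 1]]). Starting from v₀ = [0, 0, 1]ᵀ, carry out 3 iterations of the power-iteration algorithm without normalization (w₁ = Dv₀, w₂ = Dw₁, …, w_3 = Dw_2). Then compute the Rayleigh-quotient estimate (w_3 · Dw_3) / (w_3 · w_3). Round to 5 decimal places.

λ ≈ -0.33322

w1 = Dv₀ = (0·0 + (-5)·0 + (-3)·1; (-5)·0 + (-2)·0 + 0·1; (-3)·0 + 0·0 + 1·1) = (-3, 0, 1)
w2 = Dw1 = (0·(-3) + (-5)·0 + (-3)·1; (-5)·(-3) + (-2)·0 + 0·1; (-3)·(-3) + 0·0 + 1·1) = (-3, 15, 10)
w3 = Dw2 = (-105, -15, 19)
Dw3 = (18, 555, 334)
w3·Dw3 = (-105)·18 + (-15)·555 + 19·334 = -3869; w3·w3 = (-105)·(-105) + (-15)·(-15) + 19·19 = 11611
λ ≈ -3869/11611 = -0.33322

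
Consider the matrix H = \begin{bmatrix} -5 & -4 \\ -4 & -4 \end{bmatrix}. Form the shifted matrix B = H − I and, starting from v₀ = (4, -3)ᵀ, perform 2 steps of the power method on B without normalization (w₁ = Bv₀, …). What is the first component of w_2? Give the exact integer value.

76

B = H − I has rows (-6, -4); (-4, -5)
w1 = Bv₀ = (-12, -1)
w2 = Bw1 = (76, 53)
Requested component of w2: 76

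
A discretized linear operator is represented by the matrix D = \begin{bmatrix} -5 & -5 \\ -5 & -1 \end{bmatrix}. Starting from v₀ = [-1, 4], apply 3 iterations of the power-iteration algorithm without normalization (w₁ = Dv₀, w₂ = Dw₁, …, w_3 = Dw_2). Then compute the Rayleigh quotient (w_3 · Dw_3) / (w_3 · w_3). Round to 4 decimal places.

λ ≈ -8.3426

w1 = Dv₀ = (-15, 1)
w2 = Dw1 = (70, 74)
w3 = Dw2 = (-720, -424)
Dw3 = (5720, 4024)
w3·Dw3 = (-720)·5720 + (-424)·4024 = -5824576; w3·w3 = (-720)·(-720) + (-424)·(-424) = 698176
λ ≈ -5824576/698176 = -8.3426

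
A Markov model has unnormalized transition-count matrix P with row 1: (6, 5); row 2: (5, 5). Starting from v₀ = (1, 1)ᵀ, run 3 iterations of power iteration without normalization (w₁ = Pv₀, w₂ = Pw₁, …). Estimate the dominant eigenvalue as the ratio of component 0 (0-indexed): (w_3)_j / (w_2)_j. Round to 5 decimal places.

λ ≈ 10.52586

w1 = Pv₀ = (11, 10)
w2 = Pw1 = (116, 105)
w3 = Pw2 = (1221, 1105)
Ratio at component: 1221 / 116 = 10.52586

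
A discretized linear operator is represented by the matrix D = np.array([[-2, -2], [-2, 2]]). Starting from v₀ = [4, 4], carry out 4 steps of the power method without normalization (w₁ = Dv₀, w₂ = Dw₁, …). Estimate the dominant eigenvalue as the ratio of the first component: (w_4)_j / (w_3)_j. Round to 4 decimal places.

w1 = Dv₀ = ((-2)·4 + (-2)·4; (-2)·4 + 2·4) = (-16, 0)
w2 = Dw1 = ((-2)·(-16) + (-2)·0; (-2)·(-16) + 2·0) = (32, 32)
w3 = Dw2 = (-128, 0)
w4 = Dw3 = (256, 256)
Ratio at component: 256 / -128 = -2.0000

λ ≈ -2.0000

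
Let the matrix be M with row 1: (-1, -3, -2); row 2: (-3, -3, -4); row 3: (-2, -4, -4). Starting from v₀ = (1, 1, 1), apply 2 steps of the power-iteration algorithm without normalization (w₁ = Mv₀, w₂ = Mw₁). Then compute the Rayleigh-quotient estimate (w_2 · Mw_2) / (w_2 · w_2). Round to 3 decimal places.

-9.055

w1 = Mv₀ = (-6, -10, -10)
w2 = Mw1 = (56, 88, 92)
Mw2 = (-504, -800, -832)
w2·Mw2 = 56·(-504) + 88·(-800) + 92·(-832) = -175168; w2·w2 = 56·56 + 88·88 + 92·92 = 19344
λ ≈ -175168/19344 = -9.055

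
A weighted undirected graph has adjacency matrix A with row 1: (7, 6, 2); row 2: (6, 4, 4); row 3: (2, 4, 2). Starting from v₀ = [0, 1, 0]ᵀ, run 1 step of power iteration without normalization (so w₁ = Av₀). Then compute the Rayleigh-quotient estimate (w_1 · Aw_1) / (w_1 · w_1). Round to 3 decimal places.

12.647

w1 = Av₀ = (7·0 + 6·1 + 2·0; 6·0 + 4·1 + 4·0; 2·0 + 4·1 + 2·0) = (6, 4, 4)
Aw1 = (74, 68, 36)
w1·Aw1 = 6·74 + 4·68 + 4·36 = 860; w1·w1 = 6·6 + 4·4 + 4·4 = 68
λ ≈ 860/68 = 12.647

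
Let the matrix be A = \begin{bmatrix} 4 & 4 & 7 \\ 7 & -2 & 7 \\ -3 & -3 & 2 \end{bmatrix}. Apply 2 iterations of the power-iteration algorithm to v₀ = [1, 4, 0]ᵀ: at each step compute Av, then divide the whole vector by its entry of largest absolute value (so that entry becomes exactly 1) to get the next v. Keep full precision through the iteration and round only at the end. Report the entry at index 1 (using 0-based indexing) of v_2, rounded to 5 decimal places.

-0.42529

Av0 = (20.000000, -1.000000, -15.000000); divide by 20.000000 → v1 = (1.000000, -0.050000, -0.750000)
Av1 = (-1.450000, 1.850000, -4.350000); divide by -4.350000 → v2 = (0.333333, -0.425287, 1.000000)
Requested entry of v2: 37/-87 = -0.42529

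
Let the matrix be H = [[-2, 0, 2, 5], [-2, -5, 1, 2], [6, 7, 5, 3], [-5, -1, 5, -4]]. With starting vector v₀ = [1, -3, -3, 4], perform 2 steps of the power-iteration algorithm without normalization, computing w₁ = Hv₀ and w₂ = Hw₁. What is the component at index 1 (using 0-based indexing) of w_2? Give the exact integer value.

-198

w1 = Hv₀ = (12, 18, -18, -33)
w2 = Hw1 = (-225, -198, 9, -36)
The requested component of w2 is -198.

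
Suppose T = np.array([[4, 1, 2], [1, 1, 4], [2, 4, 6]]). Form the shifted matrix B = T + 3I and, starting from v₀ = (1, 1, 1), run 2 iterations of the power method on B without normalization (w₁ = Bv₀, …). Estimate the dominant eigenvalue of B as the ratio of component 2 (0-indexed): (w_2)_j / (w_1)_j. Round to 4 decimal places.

12.7333

B = T + 3I has rows (7, 1, 2); (1, 4, 4); (2, 4, 9)
w1 = Bv₀ = (10, 9, 15)
w2 = Bw1 = (109, 106, 191)
Ratio: 191/15 = 12.7333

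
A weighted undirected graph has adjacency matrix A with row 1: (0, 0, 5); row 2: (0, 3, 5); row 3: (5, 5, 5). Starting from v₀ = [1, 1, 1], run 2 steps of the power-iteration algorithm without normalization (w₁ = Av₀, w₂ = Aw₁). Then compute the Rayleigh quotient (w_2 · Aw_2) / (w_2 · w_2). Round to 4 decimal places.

10.5922

w1 = Av₀ = (5, 8, 15)
w2 = Aw1 = (75, 99, 140)
Aw2 = (700, 997, 1570)
w2·Aw2 = 75·700 + 99·997 + 140·1570 = 371003; w2·w2 = 75·75 + 99·99 + 140·140 = 35026
λ ≈ 371003/35026 = 10.5922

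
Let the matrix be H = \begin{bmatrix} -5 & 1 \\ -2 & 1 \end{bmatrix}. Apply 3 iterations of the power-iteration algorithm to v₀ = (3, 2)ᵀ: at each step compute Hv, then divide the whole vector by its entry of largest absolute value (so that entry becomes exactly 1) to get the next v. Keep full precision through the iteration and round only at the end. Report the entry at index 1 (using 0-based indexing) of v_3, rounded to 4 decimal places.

Hv0 = (-13.00000, -4.00000); divide by -13.00000 → v1 = (1.00000, 0.30769)
Hv1 = (-4.69231, -1.69231); divide by -4.69231 → v2 = (1.00000, 0.36066)
Hv2 = (-4.63934, -1.63934); divide by -4.63934 → v3 = (1.00000, 0.35336)
Requested entry of v3: -100/-283 = 0.3534

0.3534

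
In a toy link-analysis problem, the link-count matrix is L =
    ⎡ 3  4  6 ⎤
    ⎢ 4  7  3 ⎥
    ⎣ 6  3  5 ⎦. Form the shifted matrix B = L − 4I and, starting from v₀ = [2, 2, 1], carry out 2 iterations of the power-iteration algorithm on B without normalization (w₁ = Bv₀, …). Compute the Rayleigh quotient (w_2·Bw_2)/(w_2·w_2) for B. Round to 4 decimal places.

μ ≈ 9.5235

B = L − 4I has rows (-1, 4, 6); (4, 3, 3); (6, 3, 1)
w1 = Bv₀ = (12, 17, 19)
w2 = Bw1 = (170, 156, 142)
Bw2 = (1306, 1574, 1630)
w2·Bw2 = 699024; w2·w2 = 73400; μ ≈ 699024/73400 = 9.5235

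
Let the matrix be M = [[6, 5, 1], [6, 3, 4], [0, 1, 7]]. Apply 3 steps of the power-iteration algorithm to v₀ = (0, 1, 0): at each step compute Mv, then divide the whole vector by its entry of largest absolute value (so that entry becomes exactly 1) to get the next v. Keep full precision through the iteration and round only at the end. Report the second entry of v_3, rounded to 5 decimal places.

Mv0 = (5.000000, 3.000000, 1.000000); divide by 5.000000 → v1 = (1.000000, 0.600000, 0.200000)
Mv1 = (9.200000, 8.600000, 2.000000); divide by 9.200000 → v2 = (1.000000, 0.934783, 0.217391)
Mv2 = (10.891304, 9.673913, 2.456522); divide by 10.891304 → v3 = (1.000000, 0.888224, 0.225549)
Requested entry of v3: 445/501 = 0.88822

0.88822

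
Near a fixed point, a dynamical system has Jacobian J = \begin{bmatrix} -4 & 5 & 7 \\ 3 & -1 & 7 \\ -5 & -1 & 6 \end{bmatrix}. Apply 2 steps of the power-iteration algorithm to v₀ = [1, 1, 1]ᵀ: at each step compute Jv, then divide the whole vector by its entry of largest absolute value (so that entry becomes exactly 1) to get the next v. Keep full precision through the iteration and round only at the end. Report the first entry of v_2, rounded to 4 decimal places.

Jv0 = (8.00000, 9.00000, 0.00000); divide by 9.00000 → v1 = (0.88889, 1.00000, 0.00000)
Jv1 = (1.44444, 1.66667, -5.44444); divide by -5.44444 → v2 = (-0.26531, -0.30612, 1.00000)
Requested entry of v2: 13/-49 = -0.2653

-0.2653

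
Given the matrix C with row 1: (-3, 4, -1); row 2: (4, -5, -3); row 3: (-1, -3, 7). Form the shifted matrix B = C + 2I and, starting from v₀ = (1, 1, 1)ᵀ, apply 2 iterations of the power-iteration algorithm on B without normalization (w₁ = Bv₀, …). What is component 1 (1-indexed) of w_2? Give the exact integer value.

B = C + 2I has rows (-1, 4, -1); (4, -3, -3); (-1, -3, 9)
w1 = Bv₀ = ((-1)·1 + 4·1 + (-1)·1; 4·1 + (-3)·1 + (-3)·1; (-1)·1 + (-3)·1 + 9·1) = (2, -2, 5)
w2 = Bw1 = ((-1)·2 + 4·(-2) + (-1)·5; 4·2 + (-3)·(-2) + (-3)·5; (-1)·2 + (-3)·(-2) + 9·5) = (-15, -1, 49)
Requested component of w2: -15

-15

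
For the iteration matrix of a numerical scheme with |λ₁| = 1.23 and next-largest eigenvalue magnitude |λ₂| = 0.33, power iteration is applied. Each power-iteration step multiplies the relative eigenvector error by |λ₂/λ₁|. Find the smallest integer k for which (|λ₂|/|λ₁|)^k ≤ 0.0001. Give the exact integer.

8

|λ₂/λ₁| = 0.33/1.23 = 0.26829
Need k ≥ ln(0.0001) / ln(0.26829) = -9.2103 / -1.3157 ≈ 7.000
Smallest integer k satisfying the bound: 8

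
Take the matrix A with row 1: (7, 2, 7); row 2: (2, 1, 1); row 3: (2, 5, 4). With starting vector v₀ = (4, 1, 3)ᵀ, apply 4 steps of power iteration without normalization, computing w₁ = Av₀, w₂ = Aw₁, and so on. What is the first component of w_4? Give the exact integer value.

65039

w1 = Av₀ = (51, 12, 25)
w2 = Aw1 = (556, 139, 262)
w3 = Aw2 = (6004, 1513, 2855)
w4 = Aw3 = (65039, 16376, 30993)
The requested component of w4 is 65039.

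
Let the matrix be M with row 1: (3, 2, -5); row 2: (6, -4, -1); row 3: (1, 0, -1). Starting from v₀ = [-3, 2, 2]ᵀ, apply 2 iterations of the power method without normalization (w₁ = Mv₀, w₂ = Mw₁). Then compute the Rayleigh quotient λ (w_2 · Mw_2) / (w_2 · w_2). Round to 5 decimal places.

-0.73793

w1 = Mv₀ = (3·(-3) + 2·2 + (-5)·2; 6·(-3) + (-4)·2 + (-1)·2; 1·(-3) + 0·2 + (-1)·2) = (-15, -28, -5)
w2 = Mw1 = (3·(-15) + 2·(-28) + (-5)·(-5); 6·(-15) + (-4)·(-28) + (-1)·(-5); 1·(-15) + 0·(-28) + (-1)·(-5)) = (-76, 27, -10)
Mw2 = (-124, -554, -66)
w2·Mw2 = (-76)·(-124) + 27·(-554) + (-10)·(-66) = -4874; w2·w2 = (-76)·(-76) + 27·27 + (-10)·(-10) = 6605
λ ≈ -4874/6605 = -0.73793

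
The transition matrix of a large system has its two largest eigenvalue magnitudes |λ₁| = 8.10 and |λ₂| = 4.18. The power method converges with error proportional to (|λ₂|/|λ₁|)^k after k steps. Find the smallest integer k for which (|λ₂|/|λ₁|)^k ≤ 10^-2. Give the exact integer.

|λ₂/λ₁| = 4.18/8.10 = 0.51605
Need k ≥ ln(10^-2) / ln(0.51605) = -4.6052 / -0.6616 ≈ 6.961
Smallest integer k satisfying the bound: 7

7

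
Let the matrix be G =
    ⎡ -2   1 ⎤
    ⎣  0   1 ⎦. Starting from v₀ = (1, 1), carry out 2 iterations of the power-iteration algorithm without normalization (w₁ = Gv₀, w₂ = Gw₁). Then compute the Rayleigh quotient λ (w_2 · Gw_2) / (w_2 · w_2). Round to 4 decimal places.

w1 = Gv₀ = (-1, 1)
w2 = Gw1 = (3, 1)
Gw2 = (-5, 1)
w2·Gw2 = 3·(-5) + 1·1 = -14; w2·w2 = 3·3 + 1·1 = 10
λ ≈ -14/10 = -1.4000

λ ≈ -1.4000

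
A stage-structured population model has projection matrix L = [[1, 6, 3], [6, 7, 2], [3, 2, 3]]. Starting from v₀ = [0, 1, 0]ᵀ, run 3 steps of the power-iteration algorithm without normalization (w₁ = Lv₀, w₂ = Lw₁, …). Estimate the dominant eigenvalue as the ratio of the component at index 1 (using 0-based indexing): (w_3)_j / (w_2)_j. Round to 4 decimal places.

w1 = Lv₀ = (6, 7, 2)
w2 = Lw1 = (54, 89, 38)
w3 = Lw2 = (702, 1023, 454)
Ratio at component: 1023 / 89 = 11.4944

11.4944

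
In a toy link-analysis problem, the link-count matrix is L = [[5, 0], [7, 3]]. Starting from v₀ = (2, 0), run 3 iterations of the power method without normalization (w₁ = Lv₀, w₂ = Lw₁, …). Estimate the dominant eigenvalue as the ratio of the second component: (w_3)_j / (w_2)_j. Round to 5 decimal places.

6.12500

w1 = Lv₀ = (5·2 + 0·0; 7·2 + 3·0) = (10, 14)
w2 = Lw1 = (5·10 + 0·14; 7·10 + 3·14) = (50, 112)
w3 = Lw2 = (250, 686)
Ratio at component: 686 / 112 = 6.12500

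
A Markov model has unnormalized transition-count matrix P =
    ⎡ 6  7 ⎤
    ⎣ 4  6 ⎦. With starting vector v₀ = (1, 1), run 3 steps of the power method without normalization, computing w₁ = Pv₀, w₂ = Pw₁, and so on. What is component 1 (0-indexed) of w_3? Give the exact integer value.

1264

w1 = Pv₀ = (6·1 + 7·1; 4·1 + 6·1) = (13, 10)
w2 = Pw1 = (6·13 + 7·10; 4·13 + 6·10) = (148, 112)
w3 = Pw2 = (1672, 1264)
The requested component of w3 is 1264.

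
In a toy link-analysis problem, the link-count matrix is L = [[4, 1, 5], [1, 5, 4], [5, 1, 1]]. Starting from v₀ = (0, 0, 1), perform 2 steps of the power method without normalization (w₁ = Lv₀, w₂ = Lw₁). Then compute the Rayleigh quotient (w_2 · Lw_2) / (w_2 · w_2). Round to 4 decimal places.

w1 = Lv₀ = (4·0 + 1·0 + 5·1; 1·0 + 5·0 + 4·1; 5·0 + 1·0 + 1·1) = (5, 4, 1)
w2 = Lw1 = (4·5 + 1·4 + 5·1; 1·5 + 5·4 + 4·1; 5·5 + 1·4 + 1·1) = (29, 29, 30)
Lw2 = (295, 294, 204)
w2·Lw2 = 29·295 + 29·294 + 30·204 = 23201; w2·w2 = 29·29 + 29·29 + 30·30 = 2582
λ ≈ 23201/2582 = 8.9857

λ ≈ 8.9857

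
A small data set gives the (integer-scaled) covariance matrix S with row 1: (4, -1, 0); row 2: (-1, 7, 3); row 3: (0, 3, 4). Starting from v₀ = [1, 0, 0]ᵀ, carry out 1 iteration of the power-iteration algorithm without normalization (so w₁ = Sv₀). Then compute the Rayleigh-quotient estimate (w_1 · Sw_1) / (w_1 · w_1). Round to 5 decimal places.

w1 = Sv₀ = (4·1 + (-1)·0 + 0·0; (-1)·1 + 7·0 + 3·0; 0·1 + 3·0 + 4·0) = (4, -1, 0)
Sw1 = (17, -11, -3)
w1·Sw1 = 4·17 + (-1)·(-11) + 0·(-3) = 79; w1·w1 = 4·4 + (-1)·(-1) + 0·0 = 17
λ ≈ 79/17 = 4.64706

4.64706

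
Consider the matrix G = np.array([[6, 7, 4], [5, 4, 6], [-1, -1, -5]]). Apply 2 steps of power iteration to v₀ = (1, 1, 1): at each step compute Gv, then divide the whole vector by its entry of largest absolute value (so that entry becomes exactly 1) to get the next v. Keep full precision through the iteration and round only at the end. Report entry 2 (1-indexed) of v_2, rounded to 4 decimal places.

0.5754

Gv0 = (17.00000, 15.00000, -7.00000); divide by 17.00000 → v1 = (1.00000, 0.88235, -0.41176)
Gv1 = (10.52941, 6.05882, 0.17647); divide by 10.52941 → v2 = (1.00000, 0.57542, 0.01676)
Requested entry of v2: 103/179 = 0.5754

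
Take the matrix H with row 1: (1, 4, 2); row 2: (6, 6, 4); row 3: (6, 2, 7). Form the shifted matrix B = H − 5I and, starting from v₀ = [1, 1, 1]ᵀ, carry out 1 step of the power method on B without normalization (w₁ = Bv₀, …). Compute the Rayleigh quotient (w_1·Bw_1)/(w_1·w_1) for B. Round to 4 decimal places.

5.9778

B = H − 5I has rows (-4, 4, 2); (6, 1, 4); (6, 2, 2)
w1 = Bv₀ = ((-4)·1 + 4·1 + 2·1; 6·1 + 1·1 + 4·1; 6·1 + 2·1 + 2·1) = (2, 11, 10)
Bw1 = (56, 63, 54)
w1·Bw1 = 1345; w1·w1 = 225; μ ≈ 1345/225 = 5.9778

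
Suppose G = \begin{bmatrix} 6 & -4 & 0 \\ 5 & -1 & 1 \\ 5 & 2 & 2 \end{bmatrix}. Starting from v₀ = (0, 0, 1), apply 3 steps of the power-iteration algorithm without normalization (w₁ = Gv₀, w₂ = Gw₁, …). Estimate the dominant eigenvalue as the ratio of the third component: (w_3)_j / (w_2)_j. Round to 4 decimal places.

λ ≈ -1.0000

w1 = Gv₀ = (0, 1, 2)
w2 = Gw1 = (-4, 1, 6)
w3 = Gw2 = (-28, -15, -6)
Ratio at component: -6 / 6 = -1.0000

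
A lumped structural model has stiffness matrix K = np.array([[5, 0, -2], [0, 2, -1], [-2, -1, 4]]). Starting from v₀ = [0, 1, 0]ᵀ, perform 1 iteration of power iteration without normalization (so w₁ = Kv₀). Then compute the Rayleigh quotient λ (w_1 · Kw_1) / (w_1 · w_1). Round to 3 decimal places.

λ ≈ 3.200

w1 = Kv₀ = (5·0 + 0·1 + (-2)·0; 0·0 + 2·1 + (-1)·0; (-2)·0 + (-1)·1 + 4·0) = (0, 2, -1)
Kw1 = (2, 5, -6)
w1·Kw1 = 0·2 + 2·5 + (-1)·(-6) = 16; w1·w1 = 0·0 + 2·2 + (-1)·(-1) = 5
λ ≈ 16/5 = 3.200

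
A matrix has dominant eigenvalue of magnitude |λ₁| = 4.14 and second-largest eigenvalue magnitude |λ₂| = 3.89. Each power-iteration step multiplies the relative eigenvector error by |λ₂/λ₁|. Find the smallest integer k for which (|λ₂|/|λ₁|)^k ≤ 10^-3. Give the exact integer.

111

|λ₂/λ₁| = 3.89/4.14 = 0.93961
Need k ≥ ln(10^-3) / ln(0.93961) = -6.9078 / -0.0623 ≈ 110.903
Smallest integer k satisfying the bound: 111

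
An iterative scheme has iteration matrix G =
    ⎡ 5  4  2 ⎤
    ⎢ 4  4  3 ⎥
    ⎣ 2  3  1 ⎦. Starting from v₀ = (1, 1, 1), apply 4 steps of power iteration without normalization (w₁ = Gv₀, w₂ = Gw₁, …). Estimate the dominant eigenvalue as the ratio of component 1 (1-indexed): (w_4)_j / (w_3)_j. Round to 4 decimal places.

λ ≈ 9.9101

w1 = Gv₀ = (11, 11, 6)
w2 = Gw1 = (111, 106, 61)
w3 = Gw2 = (1101, 1051, 601)
w4 = Gw3 = (10911, 10411, 5956)
Ratio at component: 10911 / 1101 = 9.9101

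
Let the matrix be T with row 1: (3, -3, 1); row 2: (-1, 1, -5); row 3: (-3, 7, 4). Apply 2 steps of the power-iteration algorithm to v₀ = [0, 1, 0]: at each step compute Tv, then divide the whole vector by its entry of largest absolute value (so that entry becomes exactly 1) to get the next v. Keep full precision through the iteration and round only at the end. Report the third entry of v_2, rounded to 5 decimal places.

Tv0 = (-3.000000, 1.000000, 7.000000); divide by 7.000000 → v1 = (-0.428571, 0.142857, 1.000000)
Tv1 = (-0.714286, -4.428571, 6.285714); divide by 6.285714 → v2 = (-0.113636, -0.704545, 1.000000)
Requested entry of v2: 44/44 = 1.00000

1.00000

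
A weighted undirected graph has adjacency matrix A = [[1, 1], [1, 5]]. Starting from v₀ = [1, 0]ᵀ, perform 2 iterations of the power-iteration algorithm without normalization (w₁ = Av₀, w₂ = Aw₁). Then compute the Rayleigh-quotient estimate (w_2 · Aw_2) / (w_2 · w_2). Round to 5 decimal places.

5.20000

w1 = Av₀ = (1·1 + 1·0; 1·1 + 5·0) = (1, 1)
w2 = Aw1 = (1·1 + 1·1; 1·1 + 5·1) = (2, 6)
Aw2 = (8, 32)
w2·Aw2 = 2·8 + 6·32 = 208; w2·w2 = 2·2 + 6·6 = 40
λ ≈ 208/40 = 5.20000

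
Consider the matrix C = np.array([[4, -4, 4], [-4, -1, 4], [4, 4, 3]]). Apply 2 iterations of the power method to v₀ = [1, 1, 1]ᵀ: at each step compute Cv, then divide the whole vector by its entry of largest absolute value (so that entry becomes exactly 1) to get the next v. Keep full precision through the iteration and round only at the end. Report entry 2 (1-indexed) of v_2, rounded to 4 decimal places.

Cv0 = (4.00000, -1.00000, 11.00000); divide by 11.00000 → v1 = (0.36364, -0.09091, 1.00000)
Cv1 = (5.81818, 2.63636, 4.09091); divide by 5.81818 → v2 = (1.00000, 0.45313, 0.70313)
Requested entry of v2: 29/64 = 0.4531

0.4531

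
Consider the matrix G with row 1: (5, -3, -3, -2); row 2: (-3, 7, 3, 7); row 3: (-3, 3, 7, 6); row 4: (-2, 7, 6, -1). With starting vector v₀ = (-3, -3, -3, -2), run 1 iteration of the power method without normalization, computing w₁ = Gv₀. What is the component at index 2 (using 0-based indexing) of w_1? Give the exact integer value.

-33

w1 = Gv₀ = (5·(-3) + (-3)·(-3) + (-3)·(-3) + (-2)·(-2); (-3)·(-3) + 7·(-3) + 3·(-3) + 7·(-2); (-3)·(-3) + 3·(-3) + 7·(-3) + 6·(-2); (-2)·(-3) + 7·(-3) + 6·(-3) + (-1)·(-2)) = (7, -35, -33, -31)
The requested component of w1 is -33.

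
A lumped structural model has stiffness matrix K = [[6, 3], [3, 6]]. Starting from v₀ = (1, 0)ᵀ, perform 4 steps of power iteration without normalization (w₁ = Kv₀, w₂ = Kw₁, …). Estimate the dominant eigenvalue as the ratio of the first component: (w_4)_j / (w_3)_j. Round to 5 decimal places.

λ ≈ 8.78571

w1 = Kv₀ = (6·1 + 3·0; 3·1 + 6·0) = (6, 3)
w2 = Kw1 = (6·6 + 3·3; 3·6 + 6·3) = (45, 36)
w3 = Kw2 = (378, 351)
w4 = Kw3 = (3321, 3240)
Ratio at component: 3321 / 378 = 8.78571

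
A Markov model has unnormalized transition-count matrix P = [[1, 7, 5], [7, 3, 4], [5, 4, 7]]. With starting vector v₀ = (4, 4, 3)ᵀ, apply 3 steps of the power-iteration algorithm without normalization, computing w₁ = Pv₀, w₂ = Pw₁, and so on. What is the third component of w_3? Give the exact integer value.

w1 = Pv₀ = (47, 52, 57)
w2 = Pw1 = (696, 713, 842)
w3 = Pw2 = (9897, 10379, 12226)
The requested component of w3 is 12226.

12226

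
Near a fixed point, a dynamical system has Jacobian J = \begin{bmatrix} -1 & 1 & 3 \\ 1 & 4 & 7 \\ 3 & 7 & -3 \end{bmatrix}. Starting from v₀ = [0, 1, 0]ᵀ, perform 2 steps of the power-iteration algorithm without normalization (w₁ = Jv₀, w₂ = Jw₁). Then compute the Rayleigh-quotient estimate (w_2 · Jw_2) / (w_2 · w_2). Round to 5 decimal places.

6.04054

w1 = Jv₀ = (1, 4, 7)
w2 = Jw1 = (24, 66, 10)
Jw2 = (72, 358, 504)
w2·Jw2 = 24·72 + 66·358 + 10·504 = 30396; w2·w2 = 24·24 + 66·66 + 10·10 = 5032
λ ≈ 30396/5032 = 6.04054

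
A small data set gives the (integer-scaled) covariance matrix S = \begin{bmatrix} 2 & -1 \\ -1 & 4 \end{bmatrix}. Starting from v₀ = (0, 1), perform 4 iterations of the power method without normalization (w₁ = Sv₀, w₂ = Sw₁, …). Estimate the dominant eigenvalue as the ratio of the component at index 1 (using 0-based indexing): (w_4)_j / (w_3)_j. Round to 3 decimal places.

λ ≈ 4.392

w1 = Sv₀ = (2·0 + (-1)·1; (-1)·0 + 4·1) = (-1, 4)
w2 = Sw1 = (2·(-1) + (-1)·4; (-1)·(-1) + 4·4) = (-6, 17)
w3 = Sw2 = (-29, 74)
w4 = Sw3 = (-132, 325)
Ratio at component: 325 / 74 = 4.392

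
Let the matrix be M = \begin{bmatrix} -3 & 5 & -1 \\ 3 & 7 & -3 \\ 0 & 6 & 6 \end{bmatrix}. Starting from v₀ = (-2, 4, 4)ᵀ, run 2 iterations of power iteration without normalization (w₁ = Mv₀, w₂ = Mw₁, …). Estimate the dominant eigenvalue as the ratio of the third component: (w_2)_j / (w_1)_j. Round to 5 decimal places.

7.25000

w1 = Mv₀ = (22, 10, 48)
w2 = Mw1 = (-64, -8, 348)
Ratio at component: 348 / 48 = 7.25000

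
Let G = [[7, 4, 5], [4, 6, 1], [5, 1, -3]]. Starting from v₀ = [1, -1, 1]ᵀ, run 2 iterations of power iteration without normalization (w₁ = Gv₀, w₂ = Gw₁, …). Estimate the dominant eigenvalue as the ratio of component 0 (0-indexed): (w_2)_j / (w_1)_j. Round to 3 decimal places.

w1 = Gv₀ = (7·1 + 4·(-1) + 5·1; 4·1 + 6·(-1) + 1·1; 5·1 + 1·(-1) + (-3)·1) = (8, -1, 1)
w2 = Gw1 = (7·8 + 4·(-1) + 5·1; 4·8 + 6·(-1) + 1·1; 5·8 + 1·(-1) + (-3)·1) = (57, 27, 36)
Ratio at component: 57 / 8 = 7.125

7.125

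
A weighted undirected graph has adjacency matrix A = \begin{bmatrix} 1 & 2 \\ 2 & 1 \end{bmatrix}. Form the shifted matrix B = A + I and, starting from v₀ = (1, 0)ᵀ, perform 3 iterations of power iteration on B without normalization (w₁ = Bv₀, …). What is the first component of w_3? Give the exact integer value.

32

B = A + I has rows (2, 2); (2, 2)
w1 = Bv₀ = (2·1 + 2·0; 2·1 + 2·0) = (2, 2)
w2 = Bw1 = (2·2 + 2·2; 2·2 + 2·2) = (8, 8)
w3 = Bw2 = (32, 32)
Requested component of w3: 32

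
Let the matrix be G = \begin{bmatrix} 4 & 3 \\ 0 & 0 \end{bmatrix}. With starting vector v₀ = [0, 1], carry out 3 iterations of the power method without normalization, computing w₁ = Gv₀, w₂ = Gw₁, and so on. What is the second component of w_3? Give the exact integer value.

w1 = Gv₀ = (3, 0)
w2 = Gw1 = (12, 0)
w3 = Gw2 = (48, 0)
The requested component of w3 is 0.

0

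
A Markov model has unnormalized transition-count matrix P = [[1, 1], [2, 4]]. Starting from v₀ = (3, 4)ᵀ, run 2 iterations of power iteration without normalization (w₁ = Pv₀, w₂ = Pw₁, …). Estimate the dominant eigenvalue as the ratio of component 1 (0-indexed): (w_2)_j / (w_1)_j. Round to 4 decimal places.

w1 = Pv₀ = (7, 22)
w2 = Pw1 = (29, 102)
Ratio at component: 102 / 22 = 4.6364

4.6364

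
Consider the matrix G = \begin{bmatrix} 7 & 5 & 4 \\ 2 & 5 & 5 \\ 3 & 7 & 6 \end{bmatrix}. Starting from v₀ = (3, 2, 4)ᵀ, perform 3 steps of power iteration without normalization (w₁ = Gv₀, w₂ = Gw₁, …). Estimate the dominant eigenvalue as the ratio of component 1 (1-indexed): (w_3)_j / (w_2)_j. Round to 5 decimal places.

14.52511

w1 = Gv₀ = (7·3 + 5·2 + 4·4; 2·3 + 5·2 + 5·4; 3·3 + 7·2 + 6·4) = (47, 36, 47)
w2 = Gw1 = (7·47 + 5·36 + 4·47; 2·47 + 5·36 + 5·47; 3·47 + 7·36 + 6·47) = (697, 509, 675)
w3 = Gw2 = (10124, 7314, 9704)
Ratio at component: 10124 / 697 = 14.52511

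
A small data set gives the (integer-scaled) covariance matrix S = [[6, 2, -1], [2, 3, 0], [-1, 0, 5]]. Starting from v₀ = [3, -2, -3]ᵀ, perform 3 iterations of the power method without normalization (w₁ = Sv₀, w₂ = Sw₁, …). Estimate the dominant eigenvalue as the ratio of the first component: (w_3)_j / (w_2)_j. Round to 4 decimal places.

w1 = Sv₀ = (17, 0, -18)
w2 = Sw1 = (120, 34, -107)
w3 = Sw2 = (895, 342, -655)
Ratio at component: 895 / 120 = 7.4583

7.4583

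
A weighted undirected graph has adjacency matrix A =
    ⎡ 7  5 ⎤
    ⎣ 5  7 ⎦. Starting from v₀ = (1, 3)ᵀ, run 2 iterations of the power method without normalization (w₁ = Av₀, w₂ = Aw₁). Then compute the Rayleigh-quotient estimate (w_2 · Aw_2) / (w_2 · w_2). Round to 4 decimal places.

11.9981

w1 = Av₀ = (22, 26)
w2 = Aw1 = (284, 292)
Aw2 = (3448, 3464)
w2·Aw2 = 284·3448 + 292·3464 = 1990720; w2·w2 = 284·284 + 292·292 = 165920
λ ≈ 1990720/165920 = 11.9981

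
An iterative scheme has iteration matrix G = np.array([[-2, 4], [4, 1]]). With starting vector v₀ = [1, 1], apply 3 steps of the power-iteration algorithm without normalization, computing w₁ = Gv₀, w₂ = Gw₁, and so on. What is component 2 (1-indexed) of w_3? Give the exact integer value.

77

w1 = Gv₀ = ((-2)·1 + 4·1; 4·1 + 1·1) = (2, 5)
w2 = Gw1 = ((-2)·2 + 4·5; 4·2 + 1·5) = (16, 13)
w3 = Gw2 = (20, 77)
The requested component of w3 is 77.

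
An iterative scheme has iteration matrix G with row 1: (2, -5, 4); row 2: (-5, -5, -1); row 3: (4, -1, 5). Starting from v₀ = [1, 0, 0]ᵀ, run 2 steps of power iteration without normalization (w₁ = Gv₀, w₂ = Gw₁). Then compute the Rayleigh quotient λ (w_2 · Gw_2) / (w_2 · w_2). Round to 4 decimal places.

4.6658

w1 = Gv₀ = (2, -5, 4)
w2 = Gw1 = (45, 11, 33)
Gw2 = (167, -313, 334)
w2·Gw2 = 45·167 + 11·(-313) + 33·334 = 15094; w2·w2 = 45·45 + 11·11 + 33·33 = 3235
λ ≈ 15094/3235 = 4.6658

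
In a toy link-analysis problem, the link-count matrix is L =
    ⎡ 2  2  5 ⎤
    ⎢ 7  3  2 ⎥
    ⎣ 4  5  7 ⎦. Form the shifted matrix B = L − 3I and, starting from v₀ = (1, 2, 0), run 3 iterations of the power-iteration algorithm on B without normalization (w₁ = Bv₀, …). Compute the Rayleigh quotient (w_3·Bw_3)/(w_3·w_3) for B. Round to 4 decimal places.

9.3725

B = L − 3I has rows (-1, 2, 5); (7, 0, 2); (4, 5, 4)
w1 = Bv₀ = (3, 7, 14)
w2 = Bw1 = (81, 49, 103)
w3 = Bw2 = (532, 773, 981)
Bw3 = (5919, 5686, 9917)
w3·Bw3 = 17272763; w3·w3 = 1842914; μ ≈ 17272763/1842914 = 9.3725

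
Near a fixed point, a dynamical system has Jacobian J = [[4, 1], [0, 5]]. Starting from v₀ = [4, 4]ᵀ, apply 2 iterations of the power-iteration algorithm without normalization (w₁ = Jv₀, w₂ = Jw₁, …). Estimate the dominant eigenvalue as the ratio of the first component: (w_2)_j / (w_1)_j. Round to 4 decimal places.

w1 = Jv₀ = (20, 20)
w2 = Jw1 = (100, 100)
Ratio at component: 100 / 20 = 5.0000

5.0000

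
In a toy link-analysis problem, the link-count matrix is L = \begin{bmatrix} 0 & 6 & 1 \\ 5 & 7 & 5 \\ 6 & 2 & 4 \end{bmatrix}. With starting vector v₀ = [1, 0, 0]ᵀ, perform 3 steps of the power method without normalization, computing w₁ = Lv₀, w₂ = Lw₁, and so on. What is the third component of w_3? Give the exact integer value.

482

w1 = Lv₀ = (0·1 + 6·0 + 1·0; 5·1 + 7·0 + 5·0; 6·1 + 2·0 + 4·0) = (0, 5, 6)
w2 = Lw1 = (0·0 + 6·5 + 1·6; 5·0 + 7·5 + 5·6; 6·0 + 2·5 + 4·6) = (36, 65, 34)
w3 = Lw2 = (424, 805, 482)
The requested component of w3 is 482.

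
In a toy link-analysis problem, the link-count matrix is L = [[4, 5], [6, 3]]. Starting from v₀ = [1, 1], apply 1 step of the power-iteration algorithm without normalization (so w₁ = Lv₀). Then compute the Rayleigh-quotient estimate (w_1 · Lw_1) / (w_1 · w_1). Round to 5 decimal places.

λ ≈ 9.00000

w1 = Lv₀ = (9, 9)
Lw1 = (81, 81)
w1·Lw1 = 9·81 + 9·81 = 1458; w1·w1 = 9·9 + 9·9 = 162
λ ≈ 1458/162 = 9.00000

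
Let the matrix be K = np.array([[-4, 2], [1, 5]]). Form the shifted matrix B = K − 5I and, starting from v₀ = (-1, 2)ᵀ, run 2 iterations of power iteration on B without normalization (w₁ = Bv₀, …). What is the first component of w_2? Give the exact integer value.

B = K − 5I has rows (-9, 2); (1, 0)
w1 = Bv₀ = ((-9)·(-1) + 2·2; 1·(-1) + 0·2) = (13, -1)
w2 = Bw1 = ((-9)·13 + 2·(-1); 1·13 + 0·(-1)) = (-119, 13)
Requested component of w2: -119

-119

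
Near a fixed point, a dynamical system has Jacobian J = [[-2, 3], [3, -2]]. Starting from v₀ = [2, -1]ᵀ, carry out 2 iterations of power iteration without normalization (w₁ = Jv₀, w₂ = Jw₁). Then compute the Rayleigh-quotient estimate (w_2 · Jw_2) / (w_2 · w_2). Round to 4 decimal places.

-4.9989

w1 = Jv₀ = ((-2)·2 + 3·(-1); 3·2 + (-2)·(-1)) = (-7, 8)
w2 = Jw1 = ((-2)·(-7) + 3·8; 3·(-7) + (-2)·8) = (38, -37)
Jw2 = (-187, 188)
w2·Jw2 = 38·(-187) + (-37)·188 = -14062; w2·w2 = 38·38 + (-37)·(-37) = 2813
λ ≈ -14062/2813 = -4.9989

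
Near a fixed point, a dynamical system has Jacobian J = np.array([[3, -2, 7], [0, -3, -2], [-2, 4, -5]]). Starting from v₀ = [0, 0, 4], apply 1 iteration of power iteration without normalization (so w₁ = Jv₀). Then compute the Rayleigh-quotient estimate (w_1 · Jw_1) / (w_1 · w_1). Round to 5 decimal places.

w1 = Jv₀ = (28, -8, -20)
Jw1 = (-40, 64, 12)
w1·Jw1 = 28·(-40) + (-8)·64 + (-20)·12 = -1872; w1·w1 = 28·28 + (-8)·(-8) + (-20)·(-20) = 1248
λ ≈ -1872/1248 = -1.50000

λ ≈ -1.50000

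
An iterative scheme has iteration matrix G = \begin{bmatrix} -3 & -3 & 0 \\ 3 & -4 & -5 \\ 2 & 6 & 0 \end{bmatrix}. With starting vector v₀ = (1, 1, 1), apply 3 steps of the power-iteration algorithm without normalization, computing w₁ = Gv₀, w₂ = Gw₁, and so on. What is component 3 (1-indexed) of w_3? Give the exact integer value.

w1 = Gv₀ = (-6, -6, 8)
w2 = Gw1 = (36, -34, -48)
w3 = Gw2 = (-6, 484, -132)
The requested component of w3 is -132.

-132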